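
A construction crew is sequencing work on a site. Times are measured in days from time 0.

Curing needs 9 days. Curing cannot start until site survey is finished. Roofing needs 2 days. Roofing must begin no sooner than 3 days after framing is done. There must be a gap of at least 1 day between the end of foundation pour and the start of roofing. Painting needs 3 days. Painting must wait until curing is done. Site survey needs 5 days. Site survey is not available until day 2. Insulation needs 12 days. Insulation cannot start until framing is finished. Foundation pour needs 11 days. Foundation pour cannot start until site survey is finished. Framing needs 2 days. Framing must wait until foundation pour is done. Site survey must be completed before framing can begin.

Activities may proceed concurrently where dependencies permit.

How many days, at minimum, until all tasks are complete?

32

After its own release at day 2, site survey can start at day 2 and finishes at day 7.
After site survey (finishes day 7), curing can start at day 7 and finishes at day 16.
Painting waits on curing (finishes day 16), so it starts at day 16 and finishes at 16 + 3 = day 19.
After site survey (finishes day 7), foundation pour can start at day 7 and finishes at day 18.
Framing cannot start until foundation pour (finishes day 18); site survey (finishes day 7). The controlling bound is day 18, so framing finishes at 18 + 2 = day 20.
After framing (finishes day 20), insulation can start at day 20 and finishes at day 32.
Roofing cannot start until framing (finishes day 20, plus 3-day gap → day 23); foundation pour (finishes day 18, plus 1-day gap → day 19). The controlling bound is day 23, so roofing finishes at 23 + 2 = day 25.
All tasks are finished once the last one completes. Finish times: Site survey at 7, Foundation pour at 18, Curing at 16, Framing at 20, Roofing at 25, Insulation at 32, Painting at 19. The latest is day 32.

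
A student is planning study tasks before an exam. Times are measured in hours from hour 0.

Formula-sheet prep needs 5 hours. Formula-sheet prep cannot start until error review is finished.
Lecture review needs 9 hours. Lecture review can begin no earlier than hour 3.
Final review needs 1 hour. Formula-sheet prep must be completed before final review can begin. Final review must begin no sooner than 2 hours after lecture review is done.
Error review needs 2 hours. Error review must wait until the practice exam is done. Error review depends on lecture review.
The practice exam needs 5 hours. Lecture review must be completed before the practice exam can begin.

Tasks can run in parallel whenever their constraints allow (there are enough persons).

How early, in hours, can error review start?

Lecture review cannot begin until its own release at hour 3. It runs from hour 3 to 3 + 9 = hour 12.
The practice exam cannot begin until lecture review (finishes hour 12). It runs from hour 12 to 12 + 5 = hour 17.
Error review waits on the practice exam (finishes hour 17); lecture review (finishes hour 12). The latest of these is hour 17, which is the earliest error review can start.

17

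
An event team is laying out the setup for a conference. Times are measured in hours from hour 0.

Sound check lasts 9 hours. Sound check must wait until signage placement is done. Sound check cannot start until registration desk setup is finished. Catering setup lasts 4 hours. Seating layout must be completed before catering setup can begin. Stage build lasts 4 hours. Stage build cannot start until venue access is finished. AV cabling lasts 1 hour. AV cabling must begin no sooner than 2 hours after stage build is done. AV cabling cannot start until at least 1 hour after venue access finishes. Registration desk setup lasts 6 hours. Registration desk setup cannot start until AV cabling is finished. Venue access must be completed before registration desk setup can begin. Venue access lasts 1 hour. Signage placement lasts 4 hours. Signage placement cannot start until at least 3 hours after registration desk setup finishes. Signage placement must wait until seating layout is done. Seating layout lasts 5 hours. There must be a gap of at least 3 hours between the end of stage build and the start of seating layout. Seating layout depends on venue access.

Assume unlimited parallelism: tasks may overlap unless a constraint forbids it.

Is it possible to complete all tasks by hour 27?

Venue access can start immediately at hour 0; it finishes at hour 1.
Stage build waits on venue access (finishes hour 1), so it starts at hour 1 and finishes at 1 + 4 = hour 5.
Seating layout cannot start until stage build (finishes hour 5, plus 3-hour gap → hour 8); venue access (finishes hour 1). The controlling bound is hour 8, so seating layout finishes at 8 + 5 = hour 13.
After seating layout (finishes hour 13), catering setup can start at hour 13 and finishes at hour 17.
For AV cabling: stage build (finishes hour 5, plus 2-hour gap → hour 7); venue access (finishes hour 1, plus 1-hour gap → hour 2). Taking the maximum gives a start of hour 7, and it finishes at 7 + 1 = hour 8.
For registration desk setup: AV cabling (finishes hour 8); venue access (finishes hour 1). Taking the maximum gives a start of hour 8, and it finishes at 8 + 6 = hour 14.
Signage placement needs all of registration desk setup (finishes hour 14, plus 3-hour gap → hour 17); seating layout (finishes hour 13). That puts its earliest start at hour 17; it finishes at 17 + 4 = hour 21.
Sound check cannot start until signage placement (finishes hour 21); registration desk setup (finishes hour 14). The controlling bound is hour 21, so sound check finishes at 21 + 9 = hour 30.
The earliest everything can be done is hour 30, which is after the deadline of 27, so it is not possible.

No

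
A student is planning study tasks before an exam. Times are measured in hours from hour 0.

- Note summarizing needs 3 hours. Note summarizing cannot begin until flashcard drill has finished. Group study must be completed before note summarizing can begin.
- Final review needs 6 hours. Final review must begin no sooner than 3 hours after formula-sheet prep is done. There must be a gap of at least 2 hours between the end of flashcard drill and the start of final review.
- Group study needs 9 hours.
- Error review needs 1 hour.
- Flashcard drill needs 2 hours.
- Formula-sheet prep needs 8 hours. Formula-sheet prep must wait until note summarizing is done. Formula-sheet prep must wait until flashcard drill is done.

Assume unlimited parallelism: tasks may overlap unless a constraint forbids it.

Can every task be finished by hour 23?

No

Group study has no prerequisites, so it starts at hour 0 and finishes at hour 9.
Error review has no prerequisites, so it starts at hour 0 and finishes at hour 1.
Flashcard drill has no prerequisites, so it starts at hour 0 and finishes at hour 2.
For note summarizing: flashcard drill (finishes hour 2); group study (finishes hour 9). Taking the maximum gives a start of hour 9, and it finishes at 9 + 3 = hour 12.
Formula-sheet prep has to wait for note summarizing (finishes hour 12); flashcard drill (finishes hour 2). The latest of these is hour 12, so formula-sheet prep runs hour 12 to 12 + 8 = hour 20.
For final review: formula-sheet prep (finishes hour 20, plus 3-hour gap → hour 23); flashcard drill (finishes hour 2, plus 2-hour gap → hour 4). Taking the maximum gives a start of hour 23, and it finishes at 23 + 6 = hour 29.
The earliest everything can be done is hour 29, which is after the deadline of 23, so it is not possible.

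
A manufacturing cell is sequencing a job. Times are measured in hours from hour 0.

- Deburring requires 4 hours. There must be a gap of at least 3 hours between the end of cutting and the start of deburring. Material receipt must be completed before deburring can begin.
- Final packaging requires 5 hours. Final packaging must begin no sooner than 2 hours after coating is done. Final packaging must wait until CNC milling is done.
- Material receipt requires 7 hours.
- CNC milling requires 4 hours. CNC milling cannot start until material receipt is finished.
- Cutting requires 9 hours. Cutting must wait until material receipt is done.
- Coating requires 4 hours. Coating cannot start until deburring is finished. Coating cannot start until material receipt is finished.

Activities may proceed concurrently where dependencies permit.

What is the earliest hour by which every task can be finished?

Material receipt can start immediately at hour 0; it finishes at hour 7.
CNC milling waits on material receipt (finishes hour 7), so it starts at hour 7 and finishes at 7 + 4 = hour 11.
After material receipt (finishes hour 7), cutting can start at hour 7 and finishes at hour 16.
For deburring: cutting (finishes hour 16, plus 3-hour gap → hour 19); material receipt (finishes hour 7). Taking the maximum gives a start of hour 19, and it finishes at 19 + 4 = hour 23.
For coating: deburring (finishes hour 23); material receipt (finishes hour 7). Taking the maximum gives a start of hour 23, and it finishes at 23 + 4 = hour 27.
Final packaging has to wait for coating (finishes hour 27, plus 2-hour gap → hour 29); CNC milling (finishes hour 11). The latest of these is hour 29, so final packaging runs hour 29 to 29 + 5 = hour 34.
All tasks are finished once the last one completes. Finish times: Material receipt at 7, Cutting at 16, Deburring at 23, CNC milling at 11, Coating at 27, Final packaging at 34. The latest is hour 34.

34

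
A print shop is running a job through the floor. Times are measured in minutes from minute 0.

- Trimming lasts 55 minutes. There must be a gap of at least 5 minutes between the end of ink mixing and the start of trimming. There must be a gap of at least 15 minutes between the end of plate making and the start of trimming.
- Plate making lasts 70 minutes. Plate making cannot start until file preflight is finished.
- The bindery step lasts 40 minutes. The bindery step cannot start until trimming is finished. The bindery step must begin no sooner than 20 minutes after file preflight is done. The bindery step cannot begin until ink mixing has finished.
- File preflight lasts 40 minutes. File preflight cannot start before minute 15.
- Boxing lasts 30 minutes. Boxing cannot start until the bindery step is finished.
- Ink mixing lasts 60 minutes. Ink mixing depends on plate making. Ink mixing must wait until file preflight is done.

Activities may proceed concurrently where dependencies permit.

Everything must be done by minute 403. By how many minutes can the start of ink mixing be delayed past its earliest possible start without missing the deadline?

File preflight cannot begin until its own release at minute 15. It runs from minute 15 to 15 + 40 = minute 55.
Plate making waits on file preflight (finishes minute 55), so it starts at minute 55 and finishes at 55 + 70 = minute 125.
Ink mixing cannot start until plate making (finishes minute 125); file preflight (finishes minute 55). The controlling bound is minute 125, so ink mixing finishes at 125 + 60 = minute 185.

Working backward from the deadline:
To finish by minute 403, boxing (duration 30) must start no later than minute 373.
The bindery step must finish before boxing (must start by minute 373). With a 40-minute duration, the bindery step must start by 373 − 40 = minute 333.
Since the bindery step (must start by minute 333) depends on it, trimming must finish by minute 333. Backing off its 55-minute duration gives a latest start of minute 278.
Ink mixing feeds trimming (must start by minute 278, minus 5-minute gap → minute 273); the bindery step (must start by minute 333). Taking the minimum, ink mixing must finish by minute 273 and start by 273 − 60 = minute 213.
So ink mixing can start as early as minute 125 and as late as minute 213, giving 213 − 125 = 88 minutes of slack.

88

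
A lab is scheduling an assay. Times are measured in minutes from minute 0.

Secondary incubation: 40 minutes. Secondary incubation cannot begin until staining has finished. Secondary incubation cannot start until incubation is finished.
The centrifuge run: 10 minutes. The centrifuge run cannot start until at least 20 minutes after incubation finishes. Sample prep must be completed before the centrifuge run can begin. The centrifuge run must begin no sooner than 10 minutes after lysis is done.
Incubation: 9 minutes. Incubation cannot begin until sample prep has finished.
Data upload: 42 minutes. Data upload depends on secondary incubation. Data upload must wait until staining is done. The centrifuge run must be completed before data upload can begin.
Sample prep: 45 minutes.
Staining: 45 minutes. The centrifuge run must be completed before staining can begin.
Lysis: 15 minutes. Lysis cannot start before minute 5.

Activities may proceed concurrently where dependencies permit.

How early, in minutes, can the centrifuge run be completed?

84

After its own release at minute 5, lysis can start at minute 5 and finishes at minute 20.
Nothing blocks sample prep, so it runs from minute 0 to minute 45.
Incubation waits on sample prep (finishes minute 45), so it starts at minute 45 and finishes at 45 + 9 = minute 54.
The centrifuge run needs all of incubation (finishes minute 54, plus 20-minute gap → minute 74); sample prep (finishes minute 45); lysis (finishes minute 20, plus 10-minute gap → minute 30). That puts its earliest start at minute 74; it finishes at 74 + 10 = minute 84.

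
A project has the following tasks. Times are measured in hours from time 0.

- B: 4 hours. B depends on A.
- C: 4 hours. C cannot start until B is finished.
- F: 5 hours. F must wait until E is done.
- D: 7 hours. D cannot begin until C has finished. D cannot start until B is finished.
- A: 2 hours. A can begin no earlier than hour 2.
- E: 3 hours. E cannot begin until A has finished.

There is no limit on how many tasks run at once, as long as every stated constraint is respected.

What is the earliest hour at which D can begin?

A waits on its own release at hour 2, so it starts at hour 2 and finishes at 2 + 2 = hour 4.
B cannot begin until A (finishes hour 4). It runs from hour 4 to 4 + 4 = hour 8.
After B (finishes hour 8), C can start at hour 8 and finishes at hour 12.
D waits on C (finishes hour 12); B (finishes hour 8). The latest of these is hour 12, which is the earliest D can start.

12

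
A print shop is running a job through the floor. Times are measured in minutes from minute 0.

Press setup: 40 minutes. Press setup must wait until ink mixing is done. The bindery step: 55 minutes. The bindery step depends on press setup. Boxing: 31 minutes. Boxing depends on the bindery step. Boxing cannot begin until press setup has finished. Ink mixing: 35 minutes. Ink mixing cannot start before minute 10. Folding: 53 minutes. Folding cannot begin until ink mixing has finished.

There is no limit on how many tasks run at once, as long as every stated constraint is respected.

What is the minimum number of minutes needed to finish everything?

171

Ink mixing waits on its own release at minute 10, so it starts at minute 10 and finishes at 10 + 35 = minute 45.
Folding waits on ink mixing (finishes minute 45), so it starts at minute 45 and finishes at 45 + 53 = minute 98.
After ink mixing (finishes minute 45), press setup can start at minute 45 and finishes at minute 85.
The bindery step waits on press setup (finishes minute 85), so it starts at minute 85 and finishes at 85 + 55 = minute 140.
For boxing: the bindery step (finishes minute 140); press setup (finishes minute 85). Taking the maximum gives a start of minute 140, and it finishes at 140 + 31 = minute 171.
All tasks are finished once the last one completes. Finish times: Ink mixing at 45, Press setup at 85, Folding at 98, The bindery step at 140, Boxing at 171. The latest is minute 171.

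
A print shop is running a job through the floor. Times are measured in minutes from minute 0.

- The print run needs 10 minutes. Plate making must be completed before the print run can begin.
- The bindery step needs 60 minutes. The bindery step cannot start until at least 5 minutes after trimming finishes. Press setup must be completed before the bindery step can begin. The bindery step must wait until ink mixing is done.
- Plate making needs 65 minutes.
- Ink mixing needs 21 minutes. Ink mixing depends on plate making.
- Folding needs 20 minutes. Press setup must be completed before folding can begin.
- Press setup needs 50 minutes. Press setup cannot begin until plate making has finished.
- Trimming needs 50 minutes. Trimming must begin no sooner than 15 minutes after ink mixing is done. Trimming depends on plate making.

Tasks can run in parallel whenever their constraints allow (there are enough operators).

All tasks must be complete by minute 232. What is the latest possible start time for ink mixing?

Nothing follows the bindery step; the deadline of minute 232 is its only limit. It must start by 232 − 60 = minute 172.
Trimming feeds into the bindery step (must start by minute 172, minus 5-minute gap → minute 167); so trimming must finish by minute 167 and therefore start by minute 117.
Ink mixing has several dependents: trimming (must start by minute 117, minus 15-minute gap → minute 102); the bindery step (must start by minute 172). The earliest of those limits is minute 102, so ink mixing must start by 102 − 21 = minute 81.

81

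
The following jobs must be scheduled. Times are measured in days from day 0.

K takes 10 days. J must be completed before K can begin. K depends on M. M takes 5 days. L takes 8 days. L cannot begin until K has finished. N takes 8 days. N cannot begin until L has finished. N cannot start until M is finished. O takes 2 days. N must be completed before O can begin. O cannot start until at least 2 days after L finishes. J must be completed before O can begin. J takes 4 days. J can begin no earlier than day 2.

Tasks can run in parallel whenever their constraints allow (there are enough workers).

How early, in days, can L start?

16

M can start immediately at day 0; it finishes at day 5.
After its own release at day 2, J can start at day 2 and finishes at day 6.
For K: J (finishes day 6); M (finishes day 5). Taking the maximum gives a start of day 6, and it finishes at 6 + 10 = day 16.
L waits on K (finishes day 16), so the earliest it can start is day 16.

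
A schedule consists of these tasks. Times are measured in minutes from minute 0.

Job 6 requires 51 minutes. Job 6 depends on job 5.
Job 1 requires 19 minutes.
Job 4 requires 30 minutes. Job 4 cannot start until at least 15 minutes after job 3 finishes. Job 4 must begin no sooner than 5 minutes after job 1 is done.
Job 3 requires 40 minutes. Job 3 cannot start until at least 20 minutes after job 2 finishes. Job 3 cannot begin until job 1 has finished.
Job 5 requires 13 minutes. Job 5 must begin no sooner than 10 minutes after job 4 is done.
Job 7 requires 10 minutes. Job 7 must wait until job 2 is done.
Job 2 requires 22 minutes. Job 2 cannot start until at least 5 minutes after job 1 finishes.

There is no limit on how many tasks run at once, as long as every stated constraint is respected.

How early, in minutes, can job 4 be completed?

Job 1 can start immediately at minute 0; it finishes at minute 19.
Job 2 cannot begin until job 1 (finishes minute 19, plus 5-minute gap → minute 24). It runs from minute 24 to 24 + 22 = minute 46.
For job 3: job 2 (finishes minute 46, plus 20-minute gap → minute 66); job 1 (finishes minute 19). Taking the maximum gives a start of minute 66, and it finishes at 66 + 40 = minute 106.
Job 4 has to wait for job 3 (finishes minute 106, plus 15-minute gap → minute 121); job 1 (finishes minute 19, plus 5-minute gap → minute 24). The latest of these is minute 121, so job 4 runs minute 121 to 121 + 30 = minute 151.

151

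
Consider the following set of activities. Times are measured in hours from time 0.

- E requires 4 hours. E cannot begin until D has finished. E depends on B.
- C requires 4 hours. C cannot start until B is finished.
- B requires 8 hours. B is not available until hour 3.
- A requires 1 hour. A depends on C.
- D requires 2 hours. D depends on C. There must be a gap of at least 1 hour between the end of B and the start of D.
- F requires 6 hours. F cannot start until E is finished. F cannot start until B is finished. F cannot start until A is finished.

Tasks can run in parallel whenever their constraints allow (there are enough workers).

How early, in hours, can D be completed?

17

B waits on its own release at hour 3, so it starts at hour 3 and finishes at 3 + 8 = hour 11.
After B (finishes hour 11), C can start at hour 11 and finishes at hour 15.
D cannot start until C (finishes hour 15); B (finishes hour 11, plus 1-hour gap → hour 12). The controlling bound is hour 15, so D finishes at 15 + 2 = hour 17.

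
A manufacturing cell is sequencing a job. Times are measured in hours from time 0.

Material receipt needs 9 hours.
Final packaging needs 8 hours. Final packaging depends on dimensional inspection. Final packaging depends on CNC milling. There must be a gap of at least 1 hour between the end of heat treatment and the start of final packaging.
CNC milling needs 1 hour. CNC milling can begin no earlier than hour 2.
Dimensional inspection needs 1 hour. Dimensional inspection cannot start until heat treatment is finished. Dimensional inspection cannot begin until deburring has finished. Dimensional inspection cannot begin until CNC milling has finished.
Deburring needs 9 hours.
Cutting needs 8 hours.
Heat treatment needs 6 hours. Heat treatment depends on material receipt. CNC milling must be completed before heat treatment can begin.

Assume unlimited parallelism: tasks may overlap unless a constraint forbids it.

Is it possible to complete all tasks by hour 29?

CNC milling cannot begin until its own release at hour 2. It runs from hour 2 to 2 + 1 = hour 3.
Nothing blocks deburring, so it runs from hour 0 to hour 9.
Cutting can start immediately at hour 0; it finishes at hour 8.
Nothing blocks material receipt, so it runs from hour 0 to hour 9.
Heat treatment has to wait for material receipt (finishes hour 9); CNC milling (finishes hour 3). The latest of these is hour 9, so heat treatment runs hour 9 to 9 + 6 = hour 15.
Dimensional inspection cannot start until heat treatment (finishes hour 15); deburring (finishes hour 9); CNC milling (finishes hour 3). The controlling bound is hour 15, so dimensional inspection finishes at 15 + 1 = hour 16.
Final packaging cannot start until dimensional inspection (finishes hour 16); CNC milling (finishes hour 3); heat treatment (finishes hour 15, plus 1-hour gap → hour 16). The controlling bound is hour 16, so final packaging finishes at 16 + 8 = hour 24.
Every task is finished by hour 24, which is no later than the deadline of 29, so the schedule is feasible.

Yes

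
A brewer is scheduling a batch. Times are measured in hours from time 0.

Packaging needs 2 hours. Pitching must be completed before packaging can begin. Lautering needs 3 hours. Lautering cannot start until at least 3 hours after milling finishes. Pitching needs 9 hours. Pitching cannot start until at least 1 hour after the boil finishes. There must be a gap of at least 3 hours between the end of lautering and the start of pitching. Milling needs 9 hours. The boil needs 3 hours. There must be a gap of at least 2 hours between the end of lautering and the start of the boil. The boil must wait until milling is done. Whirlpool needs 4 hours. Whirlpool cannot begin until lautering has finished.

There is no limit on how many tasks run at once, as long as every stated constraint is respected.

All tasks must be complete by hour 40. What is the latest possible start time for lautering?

20

Packaging must finish by hour 40; it takes 2 hours, so it must start by 40 − 2 = hour 38.
Pitching must finish before packaging (must start by hour 38). With a 9-hour duration, pitching must start by 38 − 9 = hour 29.
The boil feeds into pitching (must start by hour 29, minus 1-hour gap → hour 28); so the boil must finish by hour 28 and therefore start by hour 25.
To finish by hour 40, whirlpool (duration 4) must start no later than hour 36.
Lautering feeds the boil (must start by hour 25, minus 2-hour gap → hour 23); whirlpool (must start by hour 36); pitching (must start by hour 29, minus 3-hour gap → hour 26). Taking the minimum, lautering must finish by hour 23 and start by 23 − 3 = hour 20.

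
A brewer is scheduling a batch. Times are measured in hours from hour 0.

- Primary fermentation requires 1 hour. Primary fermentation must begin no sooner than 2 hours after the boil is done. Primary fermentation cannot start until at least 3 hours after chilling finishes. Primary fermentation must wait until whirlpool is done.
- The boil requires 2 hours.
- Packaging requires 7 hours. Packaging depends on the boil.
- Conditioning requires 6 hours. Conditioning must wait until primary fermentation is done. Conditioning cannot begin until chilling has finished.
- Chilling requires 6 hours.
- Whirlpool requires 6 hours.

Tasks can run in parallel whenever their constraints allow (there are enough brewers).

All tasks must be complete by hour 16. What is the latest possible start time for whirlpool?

3

Nothing follows conditioning; the deadline of hour 16 is its only limit. It must start by 16 − 6 = hour 10.
Primary fermentation must finish before conditioning (must start by hour 10). With a 1-hour duration, primary fermentation must start by 10 − 1 = hour 9.
Whirlpool has to be done before primary fermentation (must start by hour 9). That means finishing by hour 9, i.e. starting by 9 − 6 = hour 3.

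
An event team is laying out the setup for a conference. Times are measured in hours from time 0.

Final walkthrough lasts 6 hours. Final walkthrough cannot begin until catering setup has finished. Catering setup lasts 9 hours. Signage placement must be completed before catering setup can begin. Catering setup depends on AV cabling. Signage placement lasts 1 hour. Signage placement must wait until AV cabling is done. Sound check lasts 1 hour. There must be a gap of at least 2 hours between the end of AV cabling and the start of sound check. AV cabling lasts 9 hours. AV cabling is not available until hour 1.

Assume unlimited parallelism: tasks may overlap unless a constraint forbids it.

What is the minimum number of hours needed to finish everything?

26

AV cabling waits on its own release at hour 1, so it starts at hour 1 and finishes at 1 + 9 = hour 10.
Sound check waits on AV cabling (finishes hour 10, plus 2-hour gap → hour 12), so it starts at hour 12 and finishes at 12 + 1 = hour 13.
Signage placement waits on AV cabling (finishes hour 10), so it starts at hour 10 and finishes at 10 + 1 = hour 11.
For catering setup: signage placement (finishes hour 11); AV cabling (finishes hour 10). Taking the maximum gives a start of hour 11, and it finishes at 11 + 9 = hour 20.
After catering setup (finishes hour 20), final walkthrough can start at hour 20 and finishes at hour 26.
All tasks are finished once the last one completes. Finish times: AV cabling at 10, Signage placement at 11, Catering setup at 20, Sound check at 13, Final walkthrough at 26. The latest is hour 26.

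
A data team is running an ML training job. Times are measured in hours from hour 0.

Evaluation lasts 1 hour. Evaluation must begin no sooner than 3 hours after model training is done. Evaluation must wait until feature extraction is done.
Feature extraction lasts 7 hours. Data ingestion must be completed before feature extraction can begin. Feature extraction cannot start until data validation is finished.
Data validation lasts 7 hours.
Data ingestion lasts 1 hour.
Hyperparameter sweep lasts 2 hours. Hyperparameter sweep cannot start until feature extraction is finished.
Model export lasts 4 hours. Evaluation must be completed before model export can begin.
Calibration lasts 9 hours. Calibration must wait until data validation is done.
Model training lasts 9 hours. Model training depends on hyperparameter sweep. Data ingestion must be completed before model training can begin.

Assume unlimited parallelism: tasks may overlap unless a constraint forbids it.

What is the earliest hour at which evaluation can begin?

Nothing blocks data validation, so it runs from hour 0 to hour 7.
Data ingestion can start immediately at hour 0; it finishes at hour 1.
Feature extraction needs all of data ingestion (finishes hour 1); data validation (finishes hour 7). That puts its earliest start at hour 7; it finishes at 7 + 7 = hour 14.
Hyperparameter sweep waits on feature extraction (finishes hour 14), so it starts at hour 14 and finishes at 14 + 2 = hour 16.
Model training has to wait for hyperparameter sweep (finishes hour 16); data ingestion (finishes hour 1). The latest of these is hour 16, so model training runs hour 16 to 16 + 9 = hour 25.
Evaluation waits on model training (finishes hour 25, plus 3-hour gap → hour 28); feature extraction (finishes hour 14). The latest of these is hour 28, which is the earliest evaluation can start.

28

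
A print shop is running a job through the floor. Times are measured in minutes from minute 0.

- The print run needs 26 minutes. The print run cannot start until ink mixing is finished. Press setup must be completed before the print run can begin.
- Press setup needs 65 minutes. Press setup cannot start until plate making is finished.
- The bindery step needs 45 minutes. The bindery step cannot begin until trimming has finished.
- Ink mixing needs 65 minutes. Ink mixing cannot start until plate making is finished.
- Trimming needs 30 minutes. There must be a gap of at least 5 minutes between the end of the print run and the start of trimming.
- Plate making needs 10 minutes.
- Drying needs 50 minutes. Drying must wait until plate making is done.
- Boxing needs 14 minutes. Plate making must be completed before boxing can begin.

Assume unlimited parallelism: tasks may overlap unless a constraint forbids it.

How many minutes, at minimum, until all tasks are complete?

Plate making can start immediately at minute 0; it finishes at minute 10.
After plate making (finishes minute 10), boxing can start at minute 10 and finishes at minute 24.
Drying waits on plate making (finishes minute 10), so it starts at minute 10 and finishes at 10 + 50 = minute 60.
After plate making (finishes minute 10), press setup can start at minute 10 and finishes at minute 75.
Ink mixing waits on plate making (finishes minute 10), so it starts at minute 10 and finishes at 10 + 65 = minute 75.
The print run has to wait for ink mixing (finishes minute 75); press setup (finishes minute 75). The latest of these is minute 75, so the print run runs minute 75 to 75 + 26 = minute 101.
Trimming cannot begin until the print run (finishes minute 101, plus 5-minute gap → minute 106). It runs from minute 106 to 106 + 30 = minute 136.
The bindery step cannot begin until trimming (finishes minute 136). It runs from minute 136 to 136 + 45 = minute 181.
All tasks are finished once the last one completes. Finish times: Plate making at 10, Ink mixing at 75, Press setup at 75, The print run at 101, Drying at 60, Trimming at 136, The bindery step at 181, Boxing at 24. The latest is minute 181.

181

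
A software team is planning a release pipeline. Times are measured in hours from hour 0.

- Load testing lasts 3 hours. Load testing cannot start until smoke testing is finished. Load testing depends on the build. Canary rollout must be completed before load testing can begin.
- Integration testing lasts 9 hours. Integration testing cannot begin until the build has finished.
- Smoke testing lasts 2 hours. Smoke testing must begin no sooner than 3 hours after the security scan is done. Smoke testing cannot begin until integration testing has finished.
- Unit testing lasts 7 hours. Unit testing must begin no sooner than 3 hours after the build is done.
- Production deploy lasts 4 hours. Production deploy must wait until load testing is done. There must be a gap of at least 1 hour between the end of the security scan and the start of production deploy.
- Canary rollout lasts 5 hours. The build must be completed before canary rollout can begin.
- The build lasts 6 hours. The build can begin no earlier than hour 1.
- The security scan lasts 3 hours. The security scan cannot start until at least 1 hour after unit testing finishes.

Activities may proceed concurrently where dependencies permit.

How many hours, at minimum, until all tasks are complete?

33

The build cannot begin until its own release at hour 1. It runs from hour 1 to 1 + 6 = hour 7.
Canary rollout waits on the build (finishes hour 7), so it starts at hour 7 and finishes at 7 + 5 = hour 12.
After the build (finishes hour 7), integration testing can start at hour 7 and finishes at hour 16.
Unit testing cannot begin until the build (finishes hour 7, plus 3-hour gap → hour 10). It runs from hour 10 to 10 + 7 = hour 17.
After unit testing (finishes hour 17, plus 1-hour gap → hour 18), the security scan can start at hour 18 and finishes at hour 21.
Smoke testing needs all of the security scan (finishes hour 21, plus 3-hour gap → hour 24); integration testing (finishes hour 16). That puts its earliest start at hour 24; it finishes at 24 + 2 = hour 26.
Load testing has to wait for smoke testing (finishes hour 26); the build (finishes hour 7); canary rollout (finishes hour 12). The latest of these is hour 26, so load testing runs hour 26 to 26 + 3 = hour 29.
Production deploy needs all of load testing (finishes hour 29); the security scan (finishes hour 21, plus 1-hour gap → hour 22). That puts its earliest start at hour 29; it finishes at 29 + 4 = hour 33.
All tasks are finished once the last one completes. Finish times: The build at 7, Unit testing at 17, Integration testing at 16, The security scan at 21, Smoke testing at 26, Canary rollout at 12, Load testing at 29, Production deploy at 33. The latest is hour 33.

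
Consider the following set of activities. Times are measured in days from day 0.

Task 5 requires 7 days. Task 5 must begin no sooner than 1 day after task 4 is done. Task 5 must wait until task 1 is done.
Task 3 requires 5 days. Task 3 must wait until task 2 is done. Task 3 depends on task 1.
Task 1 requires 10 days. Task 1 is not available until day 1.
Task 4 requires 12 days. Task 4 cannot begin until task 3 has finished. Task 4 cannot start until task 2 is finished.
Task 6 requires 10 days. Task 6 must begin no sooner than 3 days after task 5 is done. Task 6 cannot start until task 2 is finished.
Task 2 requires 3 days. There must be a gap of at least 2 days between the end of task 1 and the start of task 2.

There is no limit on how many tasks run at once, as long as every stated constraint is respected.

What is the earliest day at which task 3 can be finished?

21

Task 1 cannot begin until its own release at day 1. It runs from day 1 to 1 + 10 = day 11.
Task 2 cannot begin until task 1 (finishes day 11, plus 2-day gap → day 13). It runs from day 13 to 13 + 3 = day 16.
Task 3 needs all of task 2 (finishes day 16); task 1 (finishes day 11). That puts its earliest start at day 16; it finishes at 16 + 5 = day 21.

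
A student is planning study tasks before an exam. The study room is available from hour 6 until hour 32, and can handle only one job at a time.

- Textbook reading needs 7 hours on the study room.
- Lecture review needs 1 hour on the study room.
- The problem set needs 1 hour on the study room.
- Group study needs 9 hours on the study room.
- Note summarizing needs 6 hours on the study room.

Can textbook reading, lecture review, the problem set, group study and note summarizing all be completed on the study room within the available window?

The study room window is 32 − 6 = 26 hours.
Running back to back, the jobs need 7 + 1 + 1 + 9 + 6 = 24 hours on the study room.
Since 24 ≤ 26, they fit within the window.

Yes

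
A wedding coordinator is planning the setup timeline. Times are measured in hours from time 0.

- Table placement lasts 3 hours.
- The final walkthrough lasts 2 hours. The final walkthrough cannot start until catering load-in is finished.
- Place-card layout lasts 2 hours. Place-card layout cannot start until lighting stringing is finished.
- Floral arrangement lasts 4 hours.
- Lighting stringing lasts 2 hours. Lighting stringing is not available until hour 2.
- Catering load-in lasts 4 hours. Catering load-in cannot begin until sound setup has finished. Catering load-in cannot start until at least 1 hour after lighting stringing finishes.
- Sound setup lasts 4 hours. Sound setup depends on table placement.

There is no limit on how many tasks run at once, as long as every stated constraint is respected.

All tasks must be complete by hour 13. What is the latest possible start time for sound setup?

3

The final walkthrough must finish by hour 13; it takes 2 hours, so it must start by 13 − 2 = hour 11.
Catering load-in must finish before the final walkthrough (must start by hour 11). With a 4-hour duration, catering load-in must start by 11 − 4 = hour 7.
Sound setup has to be done before catering load-in (must start by hour 7). That means finishing by hour 7, i.e. starting by 7 − 4 = hour 3.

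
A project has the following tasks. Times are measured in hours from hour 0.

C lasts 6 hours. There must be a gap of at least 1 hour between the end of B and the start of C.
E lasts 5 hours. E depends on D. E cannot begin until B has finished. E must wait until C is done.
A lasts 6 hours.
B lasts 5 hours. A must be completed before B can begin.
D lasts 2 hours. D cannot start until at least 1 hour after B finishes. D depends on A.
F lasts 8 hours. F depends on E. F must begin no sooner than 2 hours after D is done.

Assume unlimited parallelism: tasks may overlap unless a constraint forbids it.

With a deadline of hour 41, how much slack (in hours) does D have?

A has no prerequisites, so it starts at hour 0 and finishes at hour 6.
B waits on A (finishes hour 6), so it starts at hour 6 and finishes at 6 + 5 = hour 11.
For D: B (finishes hour 11, plus 1-hour gap → hour 12); A (finishes hour 6). Taking the maximum gives a start of hour 12, and it finishes at 12 + 2 = hour 14.

Working backward from the deadline:
F must finish by hour 41; it takes 8 hours, so it must start by 41 − 8 = hour 33.
E must finish before F (must start by hour 33). With a 5-hour duration, E must start by 33 − 5 = hour 28.
D has several dependents: E (must start by hour 28); F (must start by hour 33, minus 2-hour gap → hour 31). The earliest of those limits is hour 28, so D must start by 28 − 2 = hour 26.
So D can start as early as hour 12 and as late as hour 26, giving 26 − 12 = 14 hours of slack.

14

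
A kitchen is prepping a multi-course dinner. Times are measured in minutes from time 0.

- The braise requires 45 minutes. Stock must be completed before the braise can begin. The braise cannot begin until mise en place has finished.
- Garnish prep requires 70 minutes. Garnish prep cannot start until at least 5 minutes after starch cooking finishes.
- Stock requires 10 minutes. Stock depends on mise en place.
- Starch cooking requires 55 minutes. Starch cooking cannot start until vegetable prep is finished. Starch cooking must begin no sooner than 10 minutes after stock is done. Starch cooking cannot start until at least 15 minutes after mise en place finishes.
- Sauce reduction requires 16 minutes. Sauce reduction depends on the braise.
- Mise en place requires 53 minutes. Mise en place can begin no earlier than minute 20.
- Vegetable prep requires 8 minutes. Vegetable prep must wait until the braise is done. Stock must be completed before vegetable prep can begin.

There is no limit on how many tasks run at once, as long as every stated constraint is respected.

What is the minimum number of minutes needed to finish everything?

266

After its own release at minute 20, mise en place can start at minute 20 and finishes at minute 73.
Stock waits on mise en place (finishes minute 73), so it starts at minute 73 and finishes at 73 + 10 = minute 83.
The braise has to wait for stock (finishes minute 83); mise en place (finishes minute 73). The latest of these is minute 83, so the braise runs minute 83 to 83 + 45 = minute 128.
Sauce reduction cannot begin until the braise (finishes minute 128). It runs from minute 128 to 128 + 16 = minute 144.
Vegetable prep has to wait for the braise (finishes minute 128); stock (finishes minute 83). The latest of these is minute 128, so vegetable prep runs minute 128 to 128 + 8 = minute 136.
Starch cooking has to wait for vegetable prep (finishes minute 136); stock (finishes minute 83, plus 10-minute gap → minute 93); mise en place (finishes minute 73, plus 15-minute gap → minute 88). The latest of these is minute 136, so starch cooking runs minute 136 to 136 + 55 = minute 191.
Garnish prep cannot begin until starch cooking (finishes minute 191, plus 5-minute gap → minute 196). It runs from minute 196 to 196 + 70 = minute 266.
All tasks are finished once the last one completes. Finish times: Mise en place at 73, Stock at 83, The braise at 128, Vegetable prep at 136, Sauce reduction at 144, Starch cooking at 191, Garnish prep at 266. The latest is minute 266.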